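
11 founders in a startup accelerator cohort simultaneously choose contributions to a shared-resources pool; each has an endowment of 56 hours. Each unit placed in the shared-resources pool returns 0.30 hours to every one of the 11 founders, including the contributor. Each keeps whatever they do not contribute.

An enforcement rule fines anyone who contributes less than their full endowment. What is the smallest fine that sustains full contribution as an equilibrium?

39.20 hours

Given the others contribute fully, the best deviation is to contribute 0 (any partial contribution still incurs the fine and gives up units whose private return 0.30 is below 1).
Deviating from 56 to 0 saves 56 hours but forfeits the deviator's share of the drop in the shared-resources pool: 0.30 × 56 = 16.80.
So the deviation gain is 56 − 16.80 = 39.20, and the fine must be at least 39.20 hours to wipe it out.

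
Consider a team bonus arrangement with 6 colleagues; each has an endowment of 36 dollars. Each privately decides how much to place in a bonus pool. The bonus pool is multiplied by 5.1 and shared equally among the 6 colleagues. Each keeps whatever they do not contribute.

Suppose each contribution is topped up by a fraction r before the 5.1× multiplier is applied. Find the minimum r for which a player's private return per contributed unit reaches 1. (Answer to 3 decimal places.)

With matching at rate r, one contributed unit becomes (1 + r) in the bonus pool and returns 5.1 × (1 + r) / 6 to the contributor.
Setting this equal to 1: 1 + r = 6/5.1 = 1.1765.
So the minimum matching rate is r = 1.1765 − 1 = 0.176.

0.176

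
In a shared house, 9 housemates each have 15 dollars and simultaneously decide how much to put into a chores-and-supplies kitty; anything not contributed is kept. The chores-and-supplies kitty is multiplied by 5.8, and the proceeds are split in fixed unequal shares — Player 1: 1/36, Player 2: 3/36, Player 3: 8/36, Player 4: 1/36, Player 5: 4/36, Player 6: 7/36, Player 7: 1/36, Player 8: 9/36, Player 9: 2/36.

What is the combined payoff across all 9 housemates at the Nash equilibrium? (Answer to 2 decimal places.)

A player with share s gets back 5.8·s per unit contributed, so full contribution is dominant for anyone with s > 1/5.8 = 0.1724 and zero contribution is dominant for anyone below.
Player 3, Player 6 and Player 8 are above the threshold, contributing 15 each; the remaining 6 contribute 0. Total contributed: 45.
The chores-and-supplies kitty pays out 5.8 × 45 = 261.00 in total (split across the unequal shares, but the aggregate is all that matters for the group sum).
The 6 free-riders keep 15 each, adding 90. Group total = 90 + 261.00 = 351.00.

351.00 dollars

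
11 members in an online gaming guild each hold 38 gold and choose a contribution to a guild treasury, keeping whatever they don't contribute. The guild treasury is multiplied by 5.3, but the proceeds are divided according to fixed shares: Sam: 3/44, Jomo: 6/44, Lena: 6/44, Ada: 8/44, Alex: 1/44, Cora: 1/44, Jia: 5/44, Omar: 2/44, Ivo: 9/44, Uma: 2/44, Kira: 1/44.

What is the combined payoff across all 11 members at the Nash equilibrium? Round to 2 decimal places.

A player with share s gets back 5.3·s per unit contributed, so full contribution is dominant for anyone with s > 1/5.3 = 0.1887 and zero contribution is dominant for anyone below.
Only Ivo (9/44) clears that bar, contributing 38; the remaining 10 contribute 0. Total contributed: 38.
The guild treasury pays out 5.3 × 38 = 201.40 in total (split across the unequal shares, but the aggregate is all that matters for the group sum).
The 10 free-riders keep 38 each, adding 380. Group total = 380 + 201.40 = 581.40.

581.40 gold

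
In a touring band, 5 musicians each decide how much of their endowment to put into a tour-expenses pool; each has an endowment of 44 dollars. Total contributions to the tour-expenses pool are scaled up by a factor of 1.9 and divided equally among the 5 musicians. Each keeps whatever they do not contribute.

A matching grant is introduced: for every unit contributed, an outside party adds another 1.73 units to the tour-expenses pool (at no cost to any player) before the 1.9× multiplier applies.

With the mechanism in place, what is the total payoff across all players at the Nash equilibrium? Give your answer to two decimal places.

1141.14 dollars

Under the mechanism each unit contributed yields 1.9 × 2.73 / 5 = 1.0374 back to its contributor per unit of net cost, which exceeds 1, making full contribution the dominant choice for everyone.
At the Nash equilibrium everyone contributes 44. Group total payoff = 1.9 × 2.73 × 220 = 1141.14.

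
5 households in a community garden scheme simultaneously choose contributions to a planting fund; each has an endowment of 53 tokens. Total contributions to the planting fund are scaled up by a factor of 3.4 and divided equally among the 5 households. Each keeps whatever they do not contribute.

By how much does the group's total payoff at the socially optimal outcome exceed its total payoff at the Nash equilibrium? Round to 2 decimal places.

Each contributed unit returns 3.4/5 = 0.6800 to its contributor — below 1 — so contributing 0 is dominant for every player. At the Nash equilibrium everyone keeps their 53, and the group total is 5 × 53 = 265.
Each contributed unit returns 3.400 to the group as a whole (0.6800 to each of 5 players), which exceeds 1, so the social optimum is full contribution: group total = 3.400 × 265 = 901.00.
Efficiency loss = 901.00 − 265 = 636.00.

636.00 tokens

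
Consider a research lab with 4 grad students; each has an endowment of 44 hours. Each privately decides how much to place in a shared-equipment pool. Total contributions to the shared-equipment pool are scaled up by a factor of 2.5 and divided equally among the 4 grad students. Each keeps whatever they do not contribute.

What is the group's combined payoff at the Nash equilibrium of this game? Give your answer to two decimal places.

Each contributed unit returns 2.5/4 = 0.6250 to its contributor — below 1 — so contributing 0 is dominant for every player. At the Nash equilibrium everyone keeps their 44, and the group total is 4 × 44 = 176.

176.00 hours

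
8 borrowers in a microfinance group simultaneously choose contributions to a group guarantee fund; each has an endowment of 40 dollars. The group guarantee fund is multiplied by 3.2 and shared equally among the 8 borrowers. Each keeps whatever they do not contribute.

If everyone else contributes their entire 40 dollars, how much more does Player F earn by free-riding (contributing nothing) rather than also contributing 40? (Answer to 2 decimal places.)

Switching from a contribution of 40 to 0 lets Player F keep an extra 40 dollars, but lowers the group guarantee fund by 40, which costs Player F their own share of that drop: 3.2/8 × 40 = 16.00.
Net gain = 40 − 16.00 = 24.00. The private return per contributed unit (0.4000) is below 1, so free-riding is indeed the best response regardless of what the others do.

24.00 dollars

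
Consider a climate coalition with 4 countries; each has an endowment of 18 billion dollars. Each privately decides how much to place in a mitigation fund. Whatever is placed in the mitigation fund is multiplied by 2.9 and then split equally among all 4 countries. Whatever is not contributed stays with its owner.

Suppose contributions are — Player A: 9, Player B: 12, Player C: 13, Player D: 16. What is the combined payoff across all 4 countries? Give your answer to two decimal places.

Total contributed: 9 + 12 + 13 + 16 = 50; total kept: 4 × 18 − 50 = 22.
The mitigation fund pays out 2.9 × 50 = 145.00 in aggregate.
Group total = 22 + 145.00 = 167.00.

167.00 billion dollars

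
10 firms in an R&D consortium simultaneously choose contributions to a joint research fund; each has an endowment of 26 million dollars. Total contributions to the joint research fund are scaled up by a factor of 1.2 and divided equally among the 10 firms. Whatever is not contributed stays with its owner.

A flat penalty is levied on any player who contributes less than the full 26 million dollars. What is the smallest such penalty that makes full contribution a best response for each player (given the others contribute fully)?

22.88 million dollars

Given the others contribute fully, the best deviation is to contribute 0 (any partial contribution still incurs the fine and gives up units whose private return 0.1200 is below 1).
Deviating from 26 to 0 saves 26 million dollars but forfeits the deviator's share of the drop in the joint research fund: 1.2/10 × 26 = 3.12.
So the deviation gain is 26 − 3.12 = 22.88, and the fine must be at least 22.88 million dollars to wipe it out.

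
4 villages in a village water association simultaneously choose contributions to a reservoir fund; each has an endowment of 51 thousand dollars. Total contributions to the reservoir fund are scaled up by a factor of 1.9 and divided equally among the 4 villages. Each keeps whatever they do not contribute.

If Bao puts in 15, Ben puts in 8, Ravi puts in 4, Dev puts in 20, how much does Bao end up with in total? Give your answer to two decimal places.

Total contributed: 15 + 8 + 4 + 20 = 47.
Each receives 1.9 × 47 / 4 = 22.33 from the reservoir fund.
Bao keeps 51 − 15 = 36, so Bao's payoff is 36 + 22.33 = 58.33.

58.33 thousand dollars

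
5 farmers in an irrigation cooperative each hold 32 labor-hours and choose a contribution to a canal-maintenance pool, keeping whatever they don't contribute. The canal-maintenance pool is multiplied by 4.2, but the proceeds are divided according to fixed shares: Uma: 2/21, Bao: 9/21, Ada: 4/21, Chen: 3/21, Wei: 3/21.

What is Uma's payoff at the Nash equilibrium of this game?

44.80 labor-hours

For player j, contributing a unit is worthwhile iff 4.2 × (j's share) ≥ 1, i.e. iff j's share is at least 0.2381.
Bao alone (share 9/21) is above the threshold, contributing 32; the remaining 4 contribute 0. Total contributed: 32.
Uma keeps 32 and receives 4.2 × 32 × 2/21 = 12.80 from the canal-maintenance pool, for a payoff of 44.80.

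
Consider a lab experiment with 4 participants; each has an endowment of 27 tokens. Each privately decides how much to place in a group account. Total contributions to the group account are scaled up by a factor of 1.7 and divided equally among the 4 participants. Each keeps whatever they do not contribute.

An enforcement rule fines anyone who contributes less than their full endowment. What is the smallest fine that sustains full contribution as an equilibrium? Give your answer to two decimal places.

15.53 tokens

Given the others contribute fully, the best deviation is to contribute 0 (any partial contribution still incurs the fine and gives up units whose private return 0.4250 is below 1).
Deviating from 27 to 0 saves 27 tokens but forfeits the deviator's share of the drop in the group account: 1.7/4 × 27 = 11.47.
So the deviation gain is 27 − 11.47 = 15.53, and the fine must be at least 15.53 tokens to wipe it out.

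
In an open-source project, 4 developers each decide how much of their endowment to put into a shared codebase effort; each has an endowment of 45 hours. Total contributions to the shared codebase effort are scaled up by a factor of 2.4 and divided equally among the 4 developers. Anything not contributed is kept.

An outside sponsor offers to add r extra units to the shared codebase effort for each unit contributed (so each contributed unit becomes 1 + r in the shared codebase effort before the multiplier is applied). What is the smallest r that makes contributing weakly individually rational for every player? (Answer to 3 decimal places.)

0.667

With matching at rate r, one contributed unit becomes (1 + r) in the shared codebase effort and returns 2.4 × (1 + r) / 4 to the contributor.
Setting this equal to 1: 1 + r = 4/2.4 = 1.6667.
So the minimum matching rate is r = 1.6667 − 1 = 0.667.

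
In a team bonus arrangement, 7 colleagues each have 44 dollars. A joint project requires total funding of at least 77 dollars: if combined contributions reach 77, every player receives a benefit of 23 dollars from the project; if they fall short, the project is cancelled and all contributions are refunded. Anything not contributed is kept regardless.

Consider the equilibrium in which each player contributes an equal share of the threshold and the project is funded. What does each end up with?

Equal share of the threshold: 77/7 = 11.
At this profile no one gains by cutting their contribution: any cut drops the total below 77, the project is cancelled, contributions are refunded, and the deviator ends with 44, which is less than 44 − 11 + 23 = 56. Contributing more than 11 just wastes the excess. So contributing exactly 11 is a best response.
Each player's payoff: 44 − 11 + 23 = 56.

56 dollars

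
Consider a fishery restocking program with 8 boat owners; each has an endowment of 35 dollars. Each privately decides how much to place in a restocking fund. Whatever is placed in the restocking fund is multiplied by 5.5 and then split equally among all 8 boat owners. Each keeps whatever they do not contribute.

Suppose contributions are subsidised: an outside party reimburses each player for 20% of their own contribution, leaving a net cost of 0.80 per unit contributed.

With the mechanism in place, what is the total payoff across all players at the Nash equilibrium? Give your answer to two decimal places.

280.00 dollars

The effective private return is (5.5/8) / 0.80 = 0.8594, which is still under 1, so the mechanism doesn't change anyone's dominant strategy: zero contribution.
Everyone keeps their endowment and the group total is 8 × 35 = 280.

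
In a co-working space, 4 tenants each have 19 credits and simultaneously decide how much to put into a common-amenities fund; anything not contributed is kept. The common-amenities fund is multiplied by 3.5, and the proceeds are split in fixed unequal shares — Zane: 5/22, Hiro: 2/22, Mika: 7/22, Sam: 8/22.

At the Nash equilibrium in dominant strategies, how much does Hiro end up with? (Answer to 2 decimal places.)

31.09 credits

Each unit j contributes comes back to j as 3.5 × (j's share), so j prefers to contribute only if that share exceeds 1/3.5 = 0.2857; otherwise keeping the unit dominates.
Mika and Sam clear that bar, contributing 19 each; the remaining 2 contribute 0. Total contributed: 38.
Hiro keeps 19 and receives 3.5 × 38 × 2/22 = 12.09 from the common-amenities fund, for a payoff of 31.09.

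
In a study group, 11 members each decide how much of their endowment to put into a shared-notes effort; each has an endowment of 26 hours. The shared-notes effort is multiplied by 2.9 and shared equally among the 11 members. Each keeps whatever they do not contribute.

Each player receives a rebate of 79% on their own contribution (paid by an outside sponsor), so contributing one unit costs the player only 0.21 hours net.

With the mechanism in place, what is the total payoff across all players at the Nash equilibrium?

With the mechanism, a contributed unit returns (2.9/11) / 0.21 = 1.2554 per unit of net cost to the contributor — now above 1 — so contributing fully is weakly dominant for every player.
So the Nash equilibrium is full contribution by all 11; the group earns 11 × (26 × 0.79 + 2.9 × 26) = 1055.34.

1055.34 hours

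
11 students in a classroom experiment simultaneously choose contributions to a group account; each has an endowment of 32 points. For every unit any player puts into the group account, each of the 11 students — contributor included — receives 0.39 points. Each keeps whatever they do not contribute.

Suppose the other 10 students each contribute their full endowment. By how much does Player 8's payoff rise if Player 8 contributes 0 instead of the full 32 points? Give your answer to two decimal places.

19.52 points

Switching from a contribution of 32 to 0 lets Player 8 keep an extra 32 points, but lowers the group account by 32, which costs Player 8 their own share of that drop: 0.39 × 32 = 12.48.
Net gain = 32 − 12.48 = 19.52. The private return per contributed unit (0.39) is below 1, so free-riding is indeed the best response regardless of what the others do.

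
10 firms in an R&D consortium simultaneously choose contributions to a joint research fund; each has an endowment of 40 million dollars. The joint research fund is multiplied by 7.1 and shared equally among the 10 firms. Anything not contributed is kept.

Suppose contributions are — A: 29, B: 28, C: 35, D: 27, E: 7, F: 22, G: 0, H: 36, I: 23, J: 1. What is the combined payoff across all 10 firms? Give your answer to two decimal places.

1668.80 million dollars

Total contributed: 29 + 28 + 35 + 27 + 7 + 22 + 0 + 36 + 23 + 1 = 208; total kept: 10 × 40 − 208 = 192.
The joint research fund pays out 7.1 × 208 = 1476.80 in aggregate.
Group total = 192 + 1476.80 = 1668.80.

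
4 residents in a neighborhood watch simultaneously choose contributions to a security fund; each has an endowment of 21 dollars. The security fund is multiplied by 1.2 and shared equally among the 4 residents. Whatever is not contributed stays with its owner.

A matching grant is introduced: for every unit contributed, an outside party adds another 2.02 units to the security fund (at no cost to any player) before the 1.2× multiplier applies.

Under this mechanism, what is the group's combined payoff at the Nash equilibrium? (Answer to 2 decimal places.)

84.00 dollars

Even with the mechanism, each unit contributed returns only 1.2 × 3.02 / 4 = 0.9060 per unit of net cost, so contributing nothing is still dominant.
Everyone keeps their endowment and the group total is 4 × 21 = 84.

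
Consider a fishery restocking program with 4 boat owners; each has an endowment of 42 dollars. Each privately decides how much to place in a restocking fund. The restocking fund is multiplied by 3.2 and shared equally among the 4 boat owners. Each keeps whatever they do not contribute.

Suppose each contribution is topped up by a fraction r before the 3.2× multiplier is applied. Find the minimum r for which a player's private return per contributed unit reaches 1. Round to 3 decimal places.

0.250

With matching at rate r, one contributed unit becomes (1 + r) in the restocking fund and returns 3.2 × (1 + r) / 4 to the contributor.
Setting this equal to 1: 1 + r = 4/3.2 = 1.2500.
So the minimum matching rate is r = 1.2500 − 1 = 0.250.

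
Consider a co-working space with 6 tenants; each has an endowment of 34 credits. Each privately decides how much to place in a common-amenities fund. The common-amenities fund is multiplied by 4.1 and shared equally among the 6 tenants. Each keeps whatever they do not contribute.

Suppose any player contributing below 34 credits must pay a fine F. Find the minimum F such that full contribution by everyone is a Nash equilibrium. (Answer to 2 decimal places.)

10.77 credits

Given the others contribute fully, the best deviation is to contribute 0 (any partial contribution still incurs the fine and gives up units whose private return 0.6833 is below 1).
Deviating from 34 to 0 saves 34 credits but forfeits the deviator's share of the drop in the common-amenities fund: 4.1/6 × 34 = 23.23.
So the deviation gain is 34 − 23.23 = 10.77, and the fine must be at least 10.77 credits to wipe it out.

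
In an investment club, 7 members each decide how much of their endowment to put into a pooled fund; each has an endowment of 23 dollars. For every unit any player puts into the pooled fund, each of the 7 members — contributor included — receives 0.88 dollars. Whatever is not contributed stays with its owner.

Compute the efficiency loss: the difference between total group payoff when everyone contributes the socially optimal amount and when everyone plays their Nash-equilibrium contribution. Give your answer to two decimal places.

830.76 dollars

The private return per contributed unit is 0.88 < 1, so contributing 0 is dominant for every player. At the Nash equilibrium everyone keeps their 23, and the group total is 7 × 23 = 161.
Each contributed unit returns 6.160 to the group as a whole (0.88 to each of 7 players), which exceeds 1, so the social optimum is full contribution: group total = 6.160 × 161 = 991.76.
Efficiency loss = 991.76 − 161 = 830.76.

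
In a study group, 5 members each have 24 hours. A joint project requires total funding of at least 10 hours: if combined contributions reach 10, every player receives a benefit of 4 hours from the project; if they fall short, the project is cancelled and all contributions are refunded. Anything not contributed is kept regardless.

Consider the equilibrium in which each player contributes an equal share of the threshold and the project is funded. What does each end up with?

Equal share of the threshold: 10/5 = 2.
At this profile no one gains by cutting their contribution: any cut drops the total below 10, the project is cancelled, contributions are refunded, and the deviator ends with 24, which is less than 24 − 2 + 4 = 26. Contributing more than 2 just wastes the excess. So contributing exactly 2 is a best response.
Each player's payoff: 24 − 2 + 4 = 26.

26 hours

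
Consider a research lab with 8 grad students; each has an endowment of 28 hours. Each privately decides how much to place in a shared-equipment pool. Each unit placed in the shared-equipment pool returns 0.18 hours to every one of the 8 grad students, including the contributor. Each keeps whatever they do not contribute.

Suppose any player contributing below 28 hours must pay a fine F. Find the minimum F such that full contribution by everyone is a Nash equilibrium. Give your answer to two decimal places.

Given the others contribute fully, the best deviation is to contribute 0 (any partial contribution still incurs the fine and gives up units whose private return 0.18 is below 1).
Deviating from 28 to 0 saves 28 hours but forfeits the deviator's share of the drop in the shared-equipment pool: 0.18 × 28 = 5.04.
So the deviation gain is 28 − 5.04 = 22.96, and the fine must be at least 22.96 hours to wipe it out.

22.96 hours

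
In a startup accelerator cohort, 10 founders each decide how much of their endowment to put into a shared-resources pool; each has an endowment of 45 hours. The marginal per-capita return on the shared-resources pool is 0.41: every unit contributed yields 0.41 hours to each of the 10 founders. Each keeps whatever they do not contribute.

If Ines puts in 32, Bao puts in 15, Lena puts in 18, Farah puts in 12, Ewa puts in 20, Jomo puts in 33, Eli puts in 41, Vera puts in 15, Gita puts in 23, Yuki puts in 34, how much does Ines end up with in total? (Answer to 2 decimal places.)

112.63 hours

Total contributed: 32 + 15 + 18 + 12 + 20 + 33 + 41 + 15 + 23 + 34 = 243.
Each receives 0.41 × 243 = 99.63 from the shared-resources pool.
Ines keeps 45 − 32 = 13, so Ines's payoff is 13 + 99.63 = 112.63.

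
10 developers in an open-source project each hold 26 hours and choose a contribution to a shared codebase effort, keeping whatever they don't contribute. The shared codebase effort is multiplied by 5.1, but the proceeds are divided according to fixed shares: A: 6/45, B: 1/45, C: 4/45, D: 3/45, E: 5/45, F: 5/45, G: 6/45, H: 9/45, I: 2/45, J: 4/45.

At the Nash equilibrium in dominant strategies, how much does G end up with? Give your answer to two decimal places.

For player j, contributing a unit is worthwhile iff 5.1 × (j's share) ≥ 1, i.e. iff j's share is at least 0.1961.
H alone (share 9/45) is above the threshold, contributing 26; the remaining 9 contribute 0. Total contributed: 26.
G keeps 26 and receives 5.1 × 26 × 6/45 = 17.68 from the shared codebase effort, for a payoff of 43.68.

43.68 hours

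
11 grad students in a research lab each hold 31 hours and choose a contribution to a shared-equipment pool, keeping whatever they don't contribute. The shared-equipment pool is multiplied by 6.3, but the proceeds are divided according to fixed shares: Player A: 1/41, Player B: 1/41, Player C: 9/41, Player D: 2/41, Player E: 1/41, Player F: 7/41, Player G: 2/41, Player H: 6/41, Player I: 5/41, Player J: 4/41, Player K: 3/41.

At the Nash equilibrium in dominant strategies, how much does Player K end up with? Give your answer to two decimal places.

59.58 hours

A player with share s gets back 6.3·s per unit contributed, so full contribution is dominant for anyone with s > 1/6.3 = 0.1587 and zero contribution is dominant for anyone below.
Player C and Player F are above the threshold, contributing 31 each; the remaining 9 contribute 0. Total contributed: 62.
Player K keeps 31 and receives 6.3 × 62 × 3/41 = 28.58 from the shared-equipment pool, for a payoff of 59.58.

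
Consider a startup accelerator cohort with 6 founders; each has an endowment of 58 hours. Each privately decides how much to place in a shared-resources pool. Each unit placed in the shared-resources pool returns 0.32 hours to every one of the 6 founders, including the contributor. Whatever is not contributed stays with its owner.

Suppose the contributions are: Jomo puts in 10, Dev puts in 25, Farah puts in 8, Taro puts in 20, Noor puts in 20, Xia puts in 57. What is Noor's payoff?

82.80 hours

Total contributed: 10 + 25 + 8 + 20 + 20 + 57 = 140.
Each receives 0.32 × 140 = 44.80 from the shared-resources pool.
Noor keeps 58 − 20 = 38, so Noor's payoff is 38 + 44.80 = 82.80.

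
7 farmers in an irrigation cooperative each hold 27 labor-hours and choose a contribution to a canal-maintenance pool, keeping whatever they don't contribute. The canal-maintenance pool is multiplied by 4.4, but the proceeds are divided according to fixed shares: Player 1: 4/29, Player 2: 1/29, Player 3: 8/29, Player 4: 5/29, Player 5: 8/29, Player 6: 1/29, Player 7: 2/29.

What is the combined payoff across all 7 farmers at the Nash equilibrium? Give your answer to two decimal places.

Each unit j contributes comes back to j as 4.4 × (j's share), so j prefers to contribute only if that share exceeds 1/4.4 = 0.2273; otherwise keeping the unit dominates.
Player 3 and Player 5 clear that bar, contributing 27 each; the remaining 5 contribute 0. Total contributed: 54.
The canal-maintenance pool pays out 4.4 × 54 = 237.60 in total (split across the unequal shares, but the aggregate is all that matters for the group sum).
The 5 free-riders keep 27 each, adding 135. Group total = 135 + 237.60 = 372.60.

372.60 labor-hours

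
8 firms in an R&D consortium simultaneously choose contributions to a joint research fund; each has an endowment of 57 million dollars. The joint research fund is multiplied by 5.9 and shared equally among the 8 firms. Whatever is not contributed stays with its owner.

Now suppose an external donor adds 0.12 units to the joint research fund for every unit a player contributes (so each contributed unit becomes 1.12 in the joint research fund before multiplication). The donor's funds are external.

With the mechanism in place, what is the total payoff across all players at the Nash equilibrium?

Even with the mechanism, each unit contributed returns only 5.9 × 1.12 / 8 = 0.8260 per unit of net cost, so contributing nothing is still dominant.
At the Nash equilibrium no one contributes; group total payoff = 8 × 57 = 456.

456.00 million dollars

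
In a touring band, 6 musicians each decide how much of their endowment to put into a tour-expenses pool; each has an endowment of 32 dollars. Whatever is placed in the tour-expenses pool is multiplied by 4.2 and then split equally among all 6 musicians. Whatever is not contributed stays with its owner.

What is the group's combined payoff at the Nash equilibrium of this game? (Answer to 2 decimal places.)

192.00 dollars

Each contributed unit returns 4.2/6 = 0.7000 to its contributor — below 1 — so contributing 0 is dominant for every player. At the Nash equilibrium everyone keeps their 32, and the group total is 6 × 32 = 192.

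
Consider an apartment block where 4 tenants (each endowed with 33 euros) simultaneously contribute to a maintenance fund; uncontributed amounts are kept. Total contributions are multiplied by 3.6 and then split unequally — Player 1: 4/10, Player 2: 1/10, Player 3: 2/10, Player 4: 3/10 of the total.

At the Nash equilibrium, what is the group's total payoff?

For player j, contributing a unit is worthwhile iff 3.6 × (j's share) ≥ 1, i.e. iff j's share is at least 0.2778.
Player 1 and Player 4 clear that bar, contributing 33 each; the remaining 2 contribute 0. Total contributed: 66.
The maintenance fund pays out 3.6 × 66 = 237.60 in total (split across the unequal shares, but the aggregate is all that matters for the group sum).
The 2 free-riders keep 33 each, adding 66. Group total = 66 + 237.60 = 303.60.

303.60 euros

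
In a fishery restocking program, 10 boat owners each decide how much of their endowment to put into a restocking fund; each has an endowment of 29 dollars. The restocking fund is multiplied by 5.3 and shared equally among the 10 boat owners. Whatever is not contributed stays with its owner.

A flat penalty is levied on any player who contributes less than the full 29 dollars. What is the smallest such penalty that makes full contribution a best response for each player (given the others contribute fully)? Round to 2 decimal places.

13.63 dollars

Given the others contribute fully, the best deviation is to contribute 0 (any partial contribution still incurs the fine and gives up units whose private return 0.5300 is below 1).
Deviating from 29 to 0 saves 29 dollars but forfeits the deviator's share of the drop in the restocking fund: 5.3/10 × 29 = 15.37.
So the deviation gain is 29 − 15.37 = 13.63, and the fine must be at least 13.63 dollars to wipe it out.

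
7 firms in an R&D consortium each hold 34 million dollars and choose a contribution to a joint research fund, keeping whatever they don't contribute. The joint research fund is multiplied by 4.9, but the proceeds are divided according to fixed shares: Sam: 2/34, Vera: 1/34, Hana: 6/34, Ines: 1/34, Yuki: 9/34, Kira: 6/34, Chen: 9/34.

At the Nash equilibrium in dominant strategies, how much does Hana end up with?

A player with share s gets back 4.9·s per unit contributed, so full contribution is dominant for anyone with s > 1/4.9 = 0.2041 and zero contribution is dominant for anyone below.
Yuki and Chen are above the threshold, contributing 34 each; the remaining 5 contribute 0. Total contributed: 68.
Hana keeps 34 and receives 4.9 × 68 × 6/34 = 58.80 from the joint research fund, for a payoff of 92.80.

92.80 million dollars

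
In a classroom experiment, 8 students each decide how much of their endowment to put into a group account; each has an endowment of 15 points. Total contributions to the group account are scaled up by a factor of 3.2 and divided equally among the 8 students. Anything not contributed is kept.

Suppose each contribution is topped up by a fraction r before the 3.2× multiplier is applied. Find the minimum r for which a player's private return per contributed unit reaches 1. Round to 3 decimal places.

1.500

With matching at rate r, one contributed unit becomes (1 + r) in the group account and returns 3.2 × (1 + r) / 8 to the contributor.
Setting this equal to 1: 1 + r = 8/3.2 = 2.5000.
So the minimum matching rate is r = 2.5000 − 1 = 1.500.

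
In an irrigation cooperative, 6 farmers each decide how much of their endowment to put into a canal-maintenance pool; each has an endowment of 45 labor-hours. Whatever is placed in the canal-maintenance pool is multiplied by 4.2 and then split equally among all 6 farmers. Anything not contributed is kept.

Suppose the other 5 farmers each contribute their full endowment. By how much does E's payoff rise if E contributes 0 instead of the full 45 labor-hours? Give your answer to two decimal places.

13.50 labor-hours

Switching from a contribution of 45 to 0 lets E keep an extra 45 labor-hours, but lowers the canal-maintenance pool by 45, which costs E their own share of that drop: 4.2/6 × 45 = 31.50.
Net gain = 45 − 31.50 = 13.50. The private return per contributed unit (0.7000) is below 1, so free-riding is indeed the best response regardless of what the others do.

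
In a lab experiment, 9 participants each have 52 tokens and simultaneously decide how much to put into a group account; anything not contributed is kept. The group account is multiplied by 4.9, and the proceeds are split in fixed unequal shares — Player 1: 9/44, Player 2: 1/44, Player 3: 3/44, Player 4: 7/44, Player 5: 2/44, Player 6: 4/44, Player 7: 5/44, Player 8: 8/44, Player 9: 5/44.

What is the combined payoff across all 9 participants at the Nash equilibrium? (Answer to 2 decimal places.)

670.80 tokens

Player j's private return per contributed unit is 4.9 × (j's share). Contributing is weakly dominant for j when that share is at least 1/4.9 = 0.2041, and contributing 0 is dominant otherwise.
Player 1 alone (share 9/44) is above the threshold, contributing 52; the remaining 8 contribute 0. Total contributed: 52.
The group account pays out 4.9 × 52 = 254.80 in total (split across the unequal shares, but the aggregate is all that matters for the group sum).
The 8 free-riders keep 52 each, adding 416. Group total = 416 + 254.80 = 670.80.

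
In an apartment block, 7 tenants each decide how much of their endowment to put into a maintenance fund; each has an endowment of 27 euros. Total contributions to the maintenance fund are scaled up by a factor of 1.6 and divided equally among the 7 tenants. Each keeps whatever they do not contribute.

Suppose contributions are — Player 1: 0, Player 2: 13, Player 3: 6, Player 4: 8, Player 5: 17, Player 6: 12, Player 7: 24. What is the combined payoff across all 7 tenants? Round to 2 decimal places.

237.00 euros

Total contributed: 0 + 13 + 6 + 8 + 17 + 12 + 24 = 80; total kept: 7 × 27 − 80 = 109.
The maintenance fund pays out 1.6 × 80 = 128.00 in aggregate.
Group total = 109 + 128.00 = 237.00.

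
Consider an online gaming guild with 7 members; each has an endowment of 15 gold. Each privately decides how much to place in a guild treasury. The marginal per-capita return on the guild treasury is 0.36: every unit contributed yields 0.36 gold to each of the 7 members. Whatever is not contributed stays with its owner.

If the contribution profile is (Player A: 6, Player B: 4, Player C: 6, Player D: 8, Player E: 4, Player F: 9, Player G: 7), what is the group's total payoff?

Total contributed: 6 + 4 + 6 + 8 + 4 + 9 + 7 = 44; total kept: 7 × 15 − 44 = 61.
The guild treasury pays out 0.36 × 7 × 44 = 110.88 in aggregate.
Group total = 61 + 110.88 = 171.88.

171.88 gold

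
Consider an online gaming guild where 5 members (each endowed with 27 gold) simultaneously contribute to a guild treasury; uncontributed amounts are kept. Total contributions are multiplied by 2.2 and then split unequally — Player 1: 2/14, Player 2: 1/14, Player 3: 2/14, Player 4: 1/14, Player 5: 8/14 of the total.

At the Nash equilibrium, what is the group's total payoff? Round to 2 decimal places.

A player with share s gets back 2.2·s per unit contributed, so full contribution is dominant for anyone with s > 1/2.2 = 0.4545 and zero contribution is dominant for anyone below.
The only share above 0.4545 is Player 5's 8/14, contributing 27; the remaining 4 contribute 0. Total contributed: 27.
The guild treasury pays out 2.2 × 27 = 59.40 in total (split across the unequal shares, but the aggregate is all that matters for the group sum).
The 4 free-riders keep 27 each, adding 108. Group total = 108 + 59.40 = 167.40.

167.40 gold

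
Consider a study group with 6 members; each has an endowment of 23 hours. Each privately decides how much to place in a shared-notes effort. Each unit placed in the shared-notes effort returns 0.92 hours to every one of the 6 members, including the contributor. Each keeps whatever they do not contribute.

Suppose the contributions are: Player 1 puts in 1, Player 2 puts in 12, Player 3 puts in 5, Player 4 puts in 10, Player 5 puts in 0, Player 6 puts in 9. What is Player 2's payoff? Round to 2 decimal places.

Total contributed: 1 + 12 + 5 + 10 + 0 + 9 = 37.
Each receives 0.92 × 37 = 34.04 from the shared-notes effort.
Player 2 keeps 23 − 12 = 11, so Player 2's payoff is 11 + 34.04 = 45.04.

45.04 hours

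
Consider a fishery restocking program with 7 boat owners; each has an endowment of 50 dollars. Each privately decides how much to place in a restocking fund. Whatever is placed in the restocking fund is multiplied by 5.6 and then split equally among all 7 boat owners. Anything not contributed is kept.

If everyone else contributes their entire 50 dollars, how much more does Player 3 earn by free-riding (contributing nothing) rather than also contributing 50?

10.00 dollars

Switching from a contribution of 50 to 0 lets Player 3 keep an extra 50 dollars, but lowers the restocking fund by 50, which costs Player 3 their own share of that drop: 5.6/7 × 50 = 40.00.
Net gain = 50 − 40.00 = 10.00. The private return per contributed unit (0.8000) is below 1, so free-riding is indeed the best response regardless of what the others do.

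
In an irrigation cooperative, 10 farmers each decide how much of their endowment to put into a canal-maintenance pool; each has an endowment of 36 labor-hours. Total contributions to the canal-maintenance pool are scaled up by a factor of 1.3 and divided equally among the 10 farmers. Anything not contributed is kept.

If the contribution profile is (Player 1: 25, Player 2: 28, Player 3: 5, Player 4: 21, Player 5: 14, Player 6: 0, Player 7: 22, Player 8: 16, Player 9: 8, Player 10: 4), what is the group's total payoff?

Total contributed: 25 + 28 + 5 + 21 + 14 + 0 + 22 + 16 + 8 + 4 = 143; total kept: 10 × 36 − 143 = 217.
The canal-maintenance pool pays out 1.3 × 143 = 185.90 in aggregate.
Group total = 217 + 185.90 = 402.90.

402.90 labor-hours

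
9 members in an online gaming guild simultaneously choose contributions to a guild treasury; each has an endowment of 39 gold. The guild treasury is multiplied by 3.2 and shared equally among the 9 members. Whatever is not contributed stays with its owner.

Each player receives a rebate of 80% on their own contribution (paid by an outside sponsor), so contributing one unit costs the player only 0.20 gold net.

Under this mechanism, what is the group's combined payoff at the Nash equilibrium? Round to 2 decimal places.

Under the mechanism each unit contributed yields (3.2/9) / 0.20 = 1.7778 back to its contributor per unit of net cost, which exceeds 1, making full contribution the dominant choice for everyone.
So the Nash equilibrium is full contribution by all 9; the group earns 9 × (39 × 0.80 + 3.2 × 39) = 1404.00.

1404.00 gold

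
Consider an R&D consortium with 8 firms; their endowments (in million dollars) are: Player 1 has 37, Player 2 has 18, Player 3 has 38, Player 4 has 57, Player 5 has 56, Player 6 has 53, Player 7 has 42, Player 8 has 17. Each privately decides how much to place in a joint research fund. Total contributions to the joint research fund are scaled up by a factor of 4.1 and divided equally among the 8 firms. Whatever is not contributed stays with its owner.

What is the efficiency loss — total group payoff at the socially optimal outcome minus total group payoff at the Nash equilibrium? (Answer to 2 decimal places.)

The private return per contributed unit is 4.1/8 = 0.5125 < 1 for every player regardless of endowment, so the Nash equilibrium is zero contribution and the group total is Σ E_j = 37 + 18 + 38 + 57 + 56 + 53 + 42 + 17 = 318.
Each contributed unit returns 4.100 to the group, so the social optimum is full contribution by everyone: group total = 4.100 × 318 = 1303.80.
Efficiency loss = (4.100 − 1) × 318 = 985.80.

985.80 million dollars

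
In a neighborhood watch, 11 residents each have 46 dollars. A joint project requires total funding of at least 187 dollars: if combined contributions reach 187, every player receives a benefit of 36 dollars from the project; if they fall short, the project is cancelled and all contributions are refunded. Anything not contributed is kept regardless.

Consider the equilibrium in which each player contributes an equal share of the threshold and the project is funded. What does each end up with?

65 dollars

Equal share of the threshold: 187/11 = 17.
At this profile no one gains by cutting their contribution: any cut drops the total below 187, the project is cancelled, contributions are refunded, and the deviator ends with 46, which is less than 46 − 17 + 36 = 65. Contributing more than 17 just wastes the excess. So contributing exactly 17 is a best response.
Each player's payoff: 46 − 17 + 36 = 65.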